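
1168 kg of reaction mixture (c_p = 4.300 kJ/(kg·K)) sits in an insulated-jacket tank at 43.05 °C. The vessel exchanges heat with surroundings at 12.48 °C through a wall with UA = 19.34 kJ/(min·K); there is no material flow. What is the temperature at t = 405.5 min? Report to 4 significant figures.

Lumped-capacitance energy balance: M c_p dT/dt = UA(T_amb − T).
dT/dt = (T_ss − T)/τ with T_ss = T_amb = 12.4800 °C, τ = M c_p/UA = 1168·4.300/19.34 = 259.690 min.
Solution: T(t) = T_ss + (T₀ − T_ss) e^(−t/τ).
T(405.5) = 12.4800 + (30.5700)·0.209826 = 18.8944 °C.

18.89 °C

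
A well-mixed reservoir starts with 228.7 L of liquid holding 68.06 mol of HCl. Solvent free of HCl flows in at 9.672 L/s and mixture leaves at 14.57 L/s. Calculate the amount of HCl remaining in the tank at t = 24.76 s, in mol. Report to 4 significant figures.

7.190 mol

Total volume: dV/dt = Q_in − Q_out = -4.89800 L/s, so V(t) = 228.7 − 4.89800 t and V(24.76) = 107.426 L.
Solute balance: dm/dt = 0 − Q_out C = −Q_out m/V(t).
dm/m = −Q_out dt/(V₀ − 4.89800 t); integrating gives ln(m/m₀) = −(Q_out/(Q_in−Q_out)) ln(V/V₀).
m = m₀ (V₀/V)^(Q_out/(Q_in−Q_out)) = 68.06 × (228.7/107.426)^(-2.97468) = 7.18991 mol.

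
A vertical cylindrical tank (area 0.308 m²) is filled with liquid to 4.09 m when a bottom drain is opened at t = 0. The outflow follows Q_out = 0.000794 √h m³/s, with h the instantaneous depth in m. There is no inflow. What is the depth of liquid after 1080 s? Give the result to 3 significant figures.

With no inflow, A dh/dt = −0.000794 √h.
Separate and integrate: 2(√h − √h₀) = −(0.000794/A) t.
√h = √4.09 − 0.000794·1080/(2·0.308) = 2.0224 − 1.3921 = 0.63030.
h = 0.63030² = 0.39727 m.

0.397 m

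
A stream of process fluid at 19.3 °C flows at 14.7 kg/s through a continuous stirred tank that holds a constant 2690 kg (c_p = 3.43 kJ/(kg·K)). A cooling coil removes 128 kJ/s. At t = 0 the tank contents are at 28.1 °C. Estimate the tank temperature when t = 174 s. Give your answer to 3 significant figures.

First-law balance (no shaft work): M c_p dT/dt = ṁ c_p (T_in − T) − 128.
Rearrange: dT/dt = (T_ss − T)/τ with τ = M/ṁ = 182.99 s and T_ss = T_in − Q̇/(ṁ c_p) = 16.761 °C.
Integrating: T(t) = T_ss + (T₀ − T_ss) e^(−t/τ).
T(174) = 16.761 + (11.339)·e^(−174/182.99) = 16.761 + (11.339)·0.38641 = 21.143 °C.

21.1 °C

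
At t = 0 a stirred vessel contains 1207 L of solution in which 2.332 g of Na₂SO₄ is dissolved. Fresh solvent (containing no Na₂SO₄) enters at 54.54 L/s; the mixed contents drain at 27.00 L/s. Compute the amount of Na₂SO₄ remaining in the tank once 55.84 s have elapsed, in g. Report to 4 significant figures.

1.042 g

Let m(t) be the amount of Na₂SO₄. Volume: V(t) = V₀ + (Q_in − Q_out) t = 1207 + 27.5400 t; V(55.84) = 2744.83 L.
No Na₂SO₄ enters, so dm/dt = −Q_out · (m/V).
Separate: dm/m = −Q_out dt/V(t) ⇒ ln(m/m₀) = −(Q_out/(Q_in−Q_out)) ln(V/V₀).
m = m₀ (V₀/V)^(Q_out/(Q_in−Q_out)) = 2.332 × (1207/2744.83)^(0.980392) = 1.04212 g.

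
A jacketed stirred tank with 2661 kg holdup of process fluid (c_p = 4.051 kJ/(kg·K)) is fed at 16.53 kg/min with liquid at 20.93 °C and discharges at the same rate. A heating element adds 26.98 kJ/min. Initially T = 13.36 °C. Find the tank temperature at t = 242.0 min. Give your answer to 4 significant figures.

19.56 °C

Heat balance on the well-mixed liquid: M c_p dT/dt = ṁ c_p (T_in − T) + 26.98.
τ = M/ṁ = 160.980 min; T_ss = T_in + Q̇/(ṁ c_p) = 20.93 + 26.98/(16.53·4.051) = 21.3329 °C.
T approaches T_ss exponentially: T(t) = T_ss + (T₀ − T_ss) e^(−t/τ).
T(242.0) = 21.3329 + (-7.97291)·e^(−242.0/160.980) = 21.3329 + (-7.97291)·0.222397 = 19.5598 °C.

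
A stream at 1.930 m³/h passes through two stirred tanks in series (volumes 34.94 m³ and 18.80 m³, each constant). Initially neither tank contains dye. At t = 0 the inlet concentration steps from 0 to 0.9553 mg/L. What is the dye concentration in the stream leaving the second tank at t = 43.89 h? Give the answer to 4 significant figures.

Species balance on tank i: dCᵢ/dt = (Cᵢ₋₁ − Cᵢ)/τᵢ with τᵢ = Vᵢ/Q.
τ₁ = 34.94/1.930 = 18.1036 h; τ₂ = 18.80/1.930 = 9.74093 h.
Solving the cascade with C₁(0)=C₂(0)=0 gives C₂(t) = C_in[1 − (τ₁ e^(−t/τ₁) − τ₂ e^(−t/τ₂))/(τ₁ − τ₂)].
At t = 43.89: e^(−t/τ₁) = 0.0885333, e^(−t/τ₂) = 0.0110455.
C₂ = 0.9553·[1 − (18.1036·0.0885333 − 9.74093·0.0110455)/(8.36269)] = 0.9553·0.821208 = 0.784500 mg/L.

0.7845 mg/L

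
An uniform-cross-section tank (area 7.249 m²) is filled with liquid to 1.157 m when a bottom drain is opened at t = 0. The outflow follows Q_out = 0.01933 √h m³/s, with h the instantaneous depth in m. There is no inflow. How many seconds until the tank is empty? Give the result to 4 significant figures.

A dh/dt = −Q_out = −0.01933 √h.
∫ h^(−1/2) dh = −(0.01933/A) ∫ dt, giving 2√h = 2√h₀ − (0.01933/A) t.
Set h = 0: 2√h₀ = (0.01933/A) t_empty ⇒ t_empty = 2A√h₀/0.01933.
t_empty = 2·7.249·√1.157/0.01933 = 14.4980·1.07564/0.01933 = 806.757 s.

806.8 s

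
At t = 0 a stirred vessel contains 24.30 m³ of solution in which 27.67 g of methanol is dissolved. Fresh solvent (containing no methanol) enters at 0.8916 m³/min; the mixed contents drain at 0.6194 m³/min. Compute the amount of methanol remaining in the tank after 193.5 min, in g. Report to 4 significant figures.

2.007 g

Let m(t) be the amount of methanol. Volume: V(t) = V₀ + (Q_in − Q_out) t = 24.30 + 0.272200 t; V(193.5) = 76.9707 m³.
Solute balance: dm/dt = 0 − Q_out C = −Q_out m/V(t).
dm/m = −Q_out dt/(V₀ + 0.272200 t); integrating gives ln(m/m₀) = −(Q_out/(Q_in−Q_out)) ln(V/V₀).
m = m₀ (V₀/V)^(Q_out/(Q_in−Q_out)) = 27.67 × (24.30/76.9707)^(2.27553) = 2.00727 g.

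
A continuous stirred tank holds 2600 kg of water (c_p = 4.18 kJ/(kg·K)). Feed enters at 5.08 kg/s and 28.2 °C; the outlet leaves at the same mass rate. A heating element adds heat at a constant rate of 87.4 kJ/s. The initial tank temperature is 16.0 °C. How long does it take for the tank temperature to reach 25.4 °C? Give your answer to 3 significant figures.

439 s

M c_p dT/dt = ṁ c_p (T_in − T) + Q̇.
τ = M/ṁ = 511.81 s; T_ss = T_in + Q̇/(ṁ c_p) = 32.316 °C.
T(t) = T_ss + (T₀ − T_ss) e^(−t/τ). Set T = 25.4:
e^(−t/τ) = (25.4 − 32.316)/(16.0 − 32.316) = 0.42388
t = −511.81 · ln(0.42388) = 439.29 s.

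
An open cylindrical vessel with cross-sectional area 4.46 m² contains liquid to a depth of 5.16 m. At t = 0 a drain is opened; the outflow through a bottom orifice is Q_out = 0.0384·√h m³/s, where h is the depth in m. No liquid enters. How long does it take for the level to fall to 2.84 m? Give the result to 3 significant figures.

136 s

A dh/dt = −Q_out = −0.0384 √h.
This is separable: 2 d(√h)/dt = −0.0384/A, so √h = √h₀ − (0.0384/(2A)) t.
t = 2A(√h₀ − √h)/0.0384 = 2·4.46·(√5.16 − √2.84)/0.0384
  = 8.9200 × (2.2716 − 1.6852) / 0.0384 = 136.20 s.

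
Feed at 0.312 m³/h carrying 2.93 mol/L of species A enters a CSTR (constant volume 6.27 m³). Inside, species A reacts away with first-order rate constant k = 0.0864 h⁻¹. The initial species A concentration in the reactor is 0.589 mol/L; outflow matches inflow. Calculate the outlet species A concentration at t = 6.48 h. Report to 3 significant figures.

Accumulation = in − out − consumed: V dC/dt = Q C_in − Q C − k V C.
dC/dt = (Q/V) C_in − (Q/V + k) C; effective rate a = Q/V + k = 0.049761 + 0.0864 = 0.13616 h⁻¹.
C_ss = Q C_in/(Q + kV) = 1.0708 mol/L; C(t) = C_ss + (C₀ − C_ss) e^(−a t).
C(6.48) = 1.0708 + (-0.48179)·e^(−0.13616·6.48) = 1.0708 + (-0.48179)·0.41382 = 0.87141 mol/L.

0.871 mol/L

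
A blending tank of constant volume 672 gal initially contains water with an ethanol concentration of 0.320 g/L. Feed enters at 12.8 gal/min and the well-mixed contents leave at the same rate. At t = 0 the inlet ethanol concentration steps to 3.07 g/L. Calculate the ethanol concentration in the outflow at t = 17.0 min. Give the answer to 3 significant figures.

Mass balance on the solute (V constant): V dC/dt = Q(C_in − C).
Rewrite as dC/dt + C/τ = C_in/τ, τ = V/Q = 52.500 min.
C approaches C_in exponentially: C(t) = C_in + (C₀ − C_in) e^(−t/τ).
C(17.0) = 3.07 + (0.320 − 3.07)·e^(−17.0/52.500) = 3.07 + (-2.7500)·0.72339 = 1.0807 g/L.

1.08 g/L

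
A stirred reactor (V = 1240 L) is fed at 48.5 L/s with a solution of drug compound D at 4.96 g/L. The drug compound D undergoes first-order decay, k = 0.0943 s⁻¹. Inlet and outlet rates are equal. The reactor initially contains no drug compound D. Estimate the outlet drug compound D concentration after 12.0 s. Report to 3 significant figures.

1.16 g/L

V dC/dt = Q(C_in − C) − k V C.
dC/dt = (Q/V) C_in − (Q/V + k) C; effective rate a = Q/V + k = 0.039113 + 0.0943 = 0.13341 s⁻¹.
C_ss = Q C_in/(Q + kV) = 1.4541 g/L; C(t) = C_ss + (C₀ − C_ss) e^(−a t).
C(12.0) = 1.4541 + (-1.4541)·e^(−0.13341·12.0) = 1.4541 + (-1.4541)·0.20170 = 1.1608 g/L.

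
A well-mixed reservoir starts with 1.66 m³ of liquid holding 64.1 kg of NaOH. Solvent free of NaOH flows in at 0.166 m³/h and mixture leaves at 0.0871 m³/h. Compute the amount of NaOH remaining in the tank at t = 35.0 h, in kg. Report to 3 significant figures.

21.7 kg

Let m(t) be the amount of NaOH. Volume: V(t) = V₀ + (Q_in − Q_out) t = 1.66 + 0.078900 t; V(35.0) = 4.4215 m³.
Species balance (pure solvent in): dm/dt = −Q_out · m/V(t).
dm/m = −Q_out dt/(V₀ + 0.078900 t); integrating gives ln(m/m₀) = −(Q_out/(Q_in−Q_out)) ln(V/V₀).
m = m₀ (V₀/V)^(Q_out/(Q_in−Q_out)) = 64.1 × (1.66/4.4215)^(1.1039) = 21.736 kg.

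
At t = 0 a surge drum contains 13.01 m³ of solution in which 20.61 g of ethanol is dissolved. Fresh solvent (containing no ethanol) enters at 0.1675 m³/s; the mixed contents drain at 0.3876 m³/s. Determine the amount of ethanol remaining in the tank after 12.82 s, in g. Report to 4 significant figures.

13.40 g

Total volume: dV/dt = Q_in − Q_out = -0.220100 m³/s, so V(t) = 13.01 − 0.220100 t and V(12.82) = 10.1883 m³.
Species balance (pure solvent in): dm/dt = −Q_out · m/V(t).
dm/m = −Q_out dt/(V₀ − 0.220100 t); integrating gives ln(m/m₀) = −(Q_out/(Q_in−Q_out)) ln(V/V₀).
m = m₀ (V₀/V)^(Q_out/(Q_in−Q_out)) = 20.61 × (13.01/10.1883)^(-1.76102) = 13.3999 g.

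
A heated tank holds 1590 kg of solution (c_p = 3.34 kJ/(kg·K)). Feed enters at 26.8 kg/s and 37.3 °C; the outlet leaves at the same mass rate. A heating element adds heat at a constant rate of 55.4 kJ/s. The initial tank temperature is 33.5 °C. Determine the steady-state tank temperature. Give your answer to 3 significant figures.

Energy balance: M c_p dT/dt = ṁ c_p (T_in − T) + 55.4.
At steady state dT/dt = 0 ⇒ T_ss = T_in + Q̇/(ṁ c_p) = 37.3 + 55.4/(26.8·3.34) = 37.919 °C.

37.9 °C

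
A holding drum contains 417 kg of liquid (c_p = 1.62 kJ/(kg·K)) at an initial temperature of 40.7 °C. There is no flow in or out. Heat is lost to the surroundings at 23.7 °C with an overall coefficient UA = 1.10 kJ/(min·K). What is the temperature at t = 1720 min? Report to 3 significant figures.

24.7 °C

M c_p dT/dt = −UA(T − T_amb).
dT/dt = (T_ss − T)/τ with T_ss = T_amb = 23.700 °C, τ = M c_p/UA = 417·1.62/1.10 = 614.13 min.
Integrating: T(t) = T_ss + (T₀ − T_ss) e^(−t/τ).
T(1720) = 23.700 + (17.000)·0.060766 = 24.733 °C.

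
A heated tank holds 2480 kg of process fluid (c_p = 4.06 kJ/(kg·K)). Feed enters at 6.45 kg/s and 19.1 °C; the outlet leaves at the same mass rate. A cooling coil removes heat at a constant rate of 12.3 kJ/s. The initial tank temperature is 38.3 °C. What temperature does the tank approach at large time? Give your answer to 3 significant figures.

18.6 °C

M c_p dT/dt = ṁ c_p (T_in − T) − Q̇.
At steady state dT/dt = 0 ⇒ T_ss = T_in − Q̇/(ṁ c_p) = 19.1 − 12.3/(6.45·4.06) = 18.630 °C.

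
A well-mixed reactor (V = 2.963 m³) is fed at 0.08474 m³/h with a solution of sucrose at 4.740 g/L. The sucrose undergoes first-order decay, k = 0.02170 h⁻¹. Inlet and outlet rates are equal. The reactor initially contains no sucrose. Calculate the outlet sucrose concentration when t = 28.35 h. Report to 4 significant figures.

2.048 g/L

V dC/dt = Q(C_in − C) − k V C.
dC/dt = (Q/V) C_in − (Q/V + k) C; effective rate a = Q/V + k = 0.0285994 + 0.02170 = 0.0502994 h⁻¹.
C_ss = Q C_in/(Q + kV) = 2.69508 g/L; C(t) = C_ss + (C₀ − C_ss) e^(−a t).
C(28.35) = 2.69508 + (-2.69508)·e^(−0.0502994·28.35) = 2.69508 + (-2.69508)·0.240271 = 2.04753 g/L.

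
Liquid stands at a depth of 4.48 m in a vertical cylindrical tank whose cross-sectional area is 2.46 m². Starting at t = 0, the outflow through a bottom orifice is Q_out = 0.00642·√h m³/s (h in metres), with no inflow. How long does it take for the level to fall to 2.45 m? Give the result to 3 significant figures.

423 s

With no inflow, A dh/dt = −0.00642 √h.
Separate and integrate: 2(√h − √h₀) = −(0.00642/A) t.
t = 2A(√h₀ − √h)/0.00642 = 2·2.46·(√4.48 − √2.45)/0.00642
  = 4.9200 × (2.1166 − 1.5652) / 0.00642 = 422.53 s.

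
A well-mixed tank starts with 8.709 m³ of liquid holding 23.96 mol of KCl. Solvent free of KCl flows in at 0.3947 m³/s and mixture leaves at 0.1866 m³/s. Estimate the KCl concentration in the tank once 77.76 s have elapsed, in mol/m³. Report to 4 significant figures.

0.3754 mol/m³

Total volume: dV/dt = Q_in − Q_out = 0.208100 m³/s, so V(t) = 8.709 + 0.208100 t and V(77.76) = 24.8909 m³.
No KCl enters, so dm/dt = −Q_out · (m/V).
Separate: dm/m = −Q_out dt/V(t) ⇒ ln(m/m₀) = −(Q_out/(Q_in−Q_out)) ln(V/V₀).
m = m₀ (V₀/V)^(Q_out/(Q_in−Q_out)) = 23.96 × (8.709/24.8909)^(0.896684) = 9.34404 mol.
C = m/V = 9.34404/24.8909 = 0.375400 mol/m³.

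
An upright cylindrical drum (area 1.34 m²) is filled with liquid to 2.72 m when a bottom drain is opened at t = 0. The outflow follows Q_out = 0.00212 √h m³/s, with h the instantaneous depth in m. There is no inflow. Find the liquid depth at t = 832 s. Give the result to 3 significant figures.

0.982 m

A dh/dt = −Q_out = −0.00212 √h.
This is separable: 2 d(√h)/dt = −0.00212/A, so √h = √h₀ − (0.00212/(2A)) t.
√h = √2.72 − 0.00212·832/(2·1.34) = 1.6492 − 0.65815 = 0.99109.
h = 0.99109² = 0.98227 m.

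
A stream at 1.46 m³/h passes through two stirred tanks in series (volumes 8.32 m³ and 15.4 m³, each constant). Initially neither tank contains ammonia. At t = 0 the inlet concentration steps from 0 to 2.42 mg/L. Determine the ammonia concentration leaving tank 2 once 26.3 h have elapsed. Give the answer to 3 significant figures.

Each tank obeys Vᵢ dCᵢ/dt = Q(Cᵢ₋₁ − Cᵢ), so τᵢ = Vᵢ/Q.
τ₁ = 8.32/1.46 = 5.6986 h; τ₂ = 15.4/1.46 = 10.548 h.
Solving the cascade with C₁(0)=C₂(0)=0 gives C₂(t) = C_in[1 − (τ₁ e^(−t/τ₁) − τ₂ e^(−t/τ₂))/(τ₁ − τ₂)].
At t = 26.3: e^(−t/τ₁) = 0.0099008, e^(−t/τ₂) = 0.082630.
C₂ = 2.42·[1 − (5.6986·0.0099008 − 10.548·0.082630)/(-4.8493)] = 2.42·0.83190 = 2.0132 mg/L.

2.01 mg/L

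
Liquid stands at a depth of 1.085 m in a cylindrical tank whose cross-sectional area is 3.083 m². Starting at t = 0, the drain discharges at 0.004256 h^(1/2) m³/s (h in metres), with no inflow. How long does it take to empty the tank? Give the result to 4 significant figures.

With no inflow, A dh/dt = −0.004256 √h.
∫ h^(−1/2) dh = −(0.004256/A) ∫ dt, giving 2√h = 2√h₀ − (0.004256/A) t.
Tank is empty when √h = 0: t_empty = 2A√h₀/0.004256.
t_empty = 2·3.083·√1.085/0.004256 = 6.16600·1.04163/0.004256 = 1509.10 s.

1509 s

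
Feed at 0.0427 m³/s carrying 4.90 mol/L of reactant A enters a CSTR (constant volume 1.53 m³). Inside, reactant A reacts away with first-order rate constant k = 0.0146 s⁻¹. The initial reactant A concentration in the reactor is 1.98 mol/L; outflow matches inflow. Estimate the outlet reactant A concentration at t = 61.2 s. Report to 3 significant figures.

3.13 mol/L

Accumulation = in − out − consumed: V dC/dt = Q C_in − Q C − k V C.
dC/dt = (Q/V) C_in − (Q/V + k) C; effective rate a = Q/V + k = 0.027908 + 0.0146 = 0.042508 s⁻¹.
C_ss = Q C_in/(Q + kV) = 3.2170 mol/L; C(t) = C_ss + (C₀ − C_ss) e^(−a t).
C(61.2) = 3.2170 + (-1.2370)·e^(−0.042508·61.2) = 3.2170 + (-1.2370)·0.074161 = 3.1253 mol/L.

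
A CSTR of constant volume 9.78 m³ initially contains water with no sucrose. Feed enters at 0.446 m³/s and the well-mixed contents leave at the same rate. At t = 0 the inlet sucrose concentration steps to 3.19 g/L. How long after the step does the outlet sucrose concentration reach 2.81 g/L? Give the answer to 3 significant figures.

46.7 s

Species balance: V dC/dt = Q(C_in − C) ⇒ τ = V/Q = 21.928 s.
C(t) = C_in + (C₀ − C_in) e^(−t/τ). Set C = 2.81 and solve for t:
e^(−t/τ) = (C − C_in)/(C₀ − C_in) = (2.81 − 3.19)/(0 − 3.19) = 0.11912
t = −τ ln(…) = 21.928 × 2.1276 = 46.655 s.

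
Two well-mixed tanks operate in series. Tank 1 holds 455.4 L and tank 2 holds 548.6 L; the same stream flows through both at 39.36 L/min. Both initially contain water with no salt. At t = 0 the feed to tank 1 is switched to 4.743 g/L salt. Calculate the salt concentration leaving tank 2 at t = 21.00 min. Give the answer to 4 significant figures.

2.329 g/L

Time constants: τᵢ = Vᵢ/Q for each well-mixed tank.
τ₁ = 455.4/39.36 = 11.5701 min; τ₂ = 548.6/39.36 = 13.9380 min.
Solving the cascade with C₁(0)=C₂(0)=0 gives C₂(t) = C_in[1 − (τ₁ e^(−t/τ₁) − τ₂ e^(−t/τ₂))/(τ₁ − τ₂)].
At t = 21.00: e^(−t/τ₁) = 0.162835, e^(−t/τ₂) = 0.221646.
C₂ = 4.743·[1 − (11.5701·0.162835 − 13.9380·0.221646)/(-2.36789)] = 4.743·0.490983 = 2.32873 g/L.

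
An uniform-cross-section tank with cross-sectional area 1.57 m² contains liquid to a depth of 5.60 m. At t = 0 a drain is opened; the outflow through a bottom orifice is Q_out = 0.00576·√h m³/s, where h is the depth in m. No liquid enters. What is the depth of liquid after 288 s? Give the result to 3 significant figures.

3.38 m

A dh/dt = −Q_out = −0.00576 √h.
This is separable: 2 d(√h)/dt = −0.00576/A, so √h = √h₀ − (0.00576/(2A)) t.
√h = √5.60 − 0.00576·288/(2·1.57) = 2.3664 − 0.52831 = 1.8381.
h = 1.8381² = 3.3787 m.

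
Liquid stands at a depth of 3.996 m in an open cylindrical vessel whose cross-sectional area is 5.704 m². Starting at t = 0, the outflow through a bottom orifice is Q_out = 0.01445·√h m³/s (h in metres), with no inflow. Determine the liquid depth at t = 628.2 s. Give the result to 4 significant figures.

1.448 m

Accumulation of liquid (constant cross-section A): A dh/dt = −0.01445 √h.
This is separable: 2 d(√h)/dt = −0.01445/A, so √h = √h₀ − (0.01445/(2A)) t.
√h = √3.996 − 0.01445·628.2/(2·5.704) = 1.99900 − 0.795713 = 1.20329.
h = 1.20329² = 1.44790 m.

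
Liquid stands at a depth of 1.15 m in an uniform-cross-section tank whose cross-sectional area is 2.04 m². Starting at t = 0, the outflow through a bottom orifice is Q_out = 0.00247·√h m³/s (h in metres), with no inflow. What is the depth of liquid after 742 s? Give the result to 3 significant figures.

Volume balance on the tank: A dh/dt = −0.00247 √h.
Separate and integrate: 2(√h − √h₀) = −(0.00247/A) t.
√h = √1.15 − 0.00247·742/(2·2.04) = 1.0724 − 0.44920 = 0.62318.
h = 0.62318² = 0.38835 m.

0.388 m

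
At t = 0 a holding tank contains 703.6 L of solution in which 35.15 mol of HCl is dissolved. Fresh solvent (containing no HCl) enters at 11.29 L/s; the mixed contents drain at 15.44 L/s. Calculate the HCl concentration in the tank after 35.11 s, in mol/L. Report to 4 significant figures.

Let m(t) be the amount of HCl. Volume: V(t) = V₀ + (Q_in − Q_out) t = 703.6 − 4.15000 t; V(35.11) = 557.894 L.
No HCl enters, so dm/dt = −Q_out · (m/V).
dm/m = −Q_out dt/(V₀ − 4.15000 t); integrating gives ln(m/m₀) = −(Q_out/(Q_in−Q_out)) ln(V/V₀).
m = m₀ (V₀/V)^(Q_out/(Q_in−Q_out)) = 35.15 × (703.6/557.894)^(-3.72048) = 14.8250 mol.
C = m/V = 14.8250/557.894 = 0.0265732 mol/L.

0.02657 mol/L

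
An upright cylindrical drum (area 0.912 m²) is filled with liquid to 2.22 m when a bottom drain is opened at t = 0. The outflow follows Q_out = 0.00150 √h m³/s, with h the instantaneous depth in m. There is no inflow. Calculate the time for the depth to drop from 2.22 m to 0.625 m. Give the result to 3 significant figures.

A dh/dt = −Q_out = −0.00150 √h.
This is separable: 2 d(√h)/dt = −0.00150/A, so √h = √h₀ − (0.00150/(2A)) t.
t = 2A(√h₀ − √h)/0.00150 = 2·0.912·(√2.22 − √0.625)/0.00150
  = 1.8240 × (1.4900 − 0.79057) / 0.00150 = 850.47 s.

850 s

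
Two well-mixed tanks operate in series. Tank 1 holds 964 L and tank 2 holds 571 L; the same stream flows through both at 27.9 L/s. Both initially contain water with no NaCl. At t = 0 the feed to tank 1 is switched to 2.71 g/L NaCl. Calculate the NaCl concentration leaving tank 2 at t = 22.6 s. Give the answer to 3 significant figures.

0.559 g/L

Time constants: τᵢ = Vᵢ/Q for each well-mixed tank.
τ₁ = 964/27.9 = 34.552 s; τ₂ = 571/27.9 = 20.466 s.
Solving the cascade with C₁(0)=C₂(0)=0 gives C₂(t) = C_in[1 − (τ₁ e^(−t/τ₁) − τ₂ e^(−t/τ₂))/(τ₁ − τ₂)].
At t = 22.6: e^(−t/τ₁) = 0.51992, e^(−t/τ₂) = 0.33145.
C₂ = 2.71·[1 − (34.552·0.51992 − 20.466·0.33145)/(14.086)] = 2.71·0.20626 = 0.55896 g/L.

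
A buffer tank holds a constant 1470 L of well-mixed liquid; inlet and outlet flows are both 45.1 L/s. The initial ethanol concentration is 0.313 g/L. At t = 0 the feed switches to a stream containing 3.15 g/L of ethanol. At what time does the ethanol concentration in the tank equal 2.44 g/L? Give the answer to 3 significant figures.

45.2 s

Species balance: V dC/dt = Q(C_in − C) ⇒ τ = V/Q = 32.594 s.
C(t) = C_in + (C₀ − C_in) e^(−t/τ). Set C = 2.44 and solve for t:
e^(−t/τ) = (C − C_in)/(C₀ − C_in) = (2.44 − 3.15)/(0.313 − 3.15) = 0.25026
t = −τ ln(…) = 32.594 × 1.3852 = 45.151 s.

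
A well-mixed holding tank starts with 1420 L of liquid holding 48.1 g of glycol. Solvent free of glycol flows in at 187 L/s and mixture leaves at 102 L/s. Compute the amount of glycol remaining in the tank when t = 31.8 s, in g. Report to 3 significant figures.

Let m(t) be the amount of glycol. Volume: V(t) = V₀ + (Q_in − Q_out) t = 1420 + 85.000 t; V(31.8) = 4123.0 L.
Species balance (pure solvent in): dm/dt = −Q_out · m/V(t).
dm/m = −Q_out dt/(V₀ + 85.000 t); integrating gives ln(m/m₀) = −(Q_out/(Q_in−Q_out)) ln(V/V₀).
m = m₀ (V₀/V)^(Q_out/(Q_in−Q_out)) = 48.1 × (1420/4123.0)^(1.2000) = 13.386 g.

13.4 g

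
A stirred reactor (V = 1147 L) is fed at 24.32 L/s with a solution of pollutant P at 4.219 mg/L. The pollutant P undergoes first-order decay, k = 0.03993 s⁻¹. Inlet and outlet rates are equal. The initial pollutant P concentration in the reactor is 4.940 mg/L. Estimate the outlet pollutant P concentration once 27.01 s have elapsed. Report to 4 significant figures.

2.130 mg/L

Accumulation = in − out − consumed: V dC/dt = Q C_in − Q C − k V C.
This is linear with rate a = Q/V + k = 0.0611331 s⁻¹.
C_ss = Q C_in/(Q + kV) = 1.46330 mg/L; C(t) = C_ss + (C₀ − C_ss) e^(−a t).
C(27.01) = 1.46330 + (3.47670)·e^(−0.0611331·27.01) = 1.46330 + (3.47670)·0.191818 = 2.13019 mg/L.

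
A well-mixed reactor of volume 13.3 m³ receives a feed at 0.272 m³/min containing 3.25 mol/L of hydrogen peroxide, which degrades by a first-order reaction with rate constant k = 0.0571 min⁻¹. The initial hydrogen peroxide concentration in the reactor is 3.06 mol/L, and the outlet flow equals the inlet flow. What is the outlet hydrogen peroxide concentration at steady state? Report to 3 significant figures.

V dC/dt = Q(C_in − C) − k V C.
At steady state: 0 = Q C_in − (Q + kV) C_ss, so C_ss = Q C_in/(Q + kV).
C_ss = 0.272·3.25/(0.272 + 0.0571·13.3) = 0.88400/1.0314 = 0.85706 mol/L.

0.857 mol/L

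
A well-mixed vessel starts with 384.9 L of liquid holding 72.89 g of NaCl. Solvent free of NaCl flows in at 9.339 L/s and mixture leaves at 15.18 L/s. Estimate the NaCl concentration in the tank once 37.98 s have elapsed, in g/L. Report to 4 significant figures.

0.04797 g/L

Let m(t) be the amount of NaCl. Volume: V(t) = V₀ + (Q_in − Q_out) t = 384.9 − 5.84100 t; V(37.98) = 163.059 L.
No NaCl enters, so dm/dt = −Q_out · (m/V).
dm/m = −Q_out dt/(V₀ − 5.84100 t); integrating gives ln(m/m₀) = −(Q_out/(Q_in−Q_out)) ln(V/V₀).
m = m₀ (V₀/V)^(Q_out/(Q_in−Q_out)) = 72.89 × (384.9/163.059)^(-2.59887) = 7.82132 g.
C = m/V = 7.82132/163.059 = 0.0479662 g/L.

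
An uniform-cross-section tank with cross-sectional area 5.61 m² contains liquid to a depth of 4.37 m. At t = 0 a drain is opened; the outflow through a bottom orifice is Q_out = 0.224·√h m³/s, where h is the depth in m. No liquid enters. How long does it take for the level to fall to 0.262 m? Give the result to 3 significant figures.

With no inflow, A dh/dt = −0.224 √h.
This is separable: 2 d(√h)/dt = −0.224/A, so √h = √h₀ − (0.224/(2A)) t.
t = 2A(√h₀ − √h)/0.224 = 2·5.61·(√4.37 − √0.262)/0.224
  = 11.220 × (2.0905 − 0.51186) / 0.224 = 79.071 s.

79.1 s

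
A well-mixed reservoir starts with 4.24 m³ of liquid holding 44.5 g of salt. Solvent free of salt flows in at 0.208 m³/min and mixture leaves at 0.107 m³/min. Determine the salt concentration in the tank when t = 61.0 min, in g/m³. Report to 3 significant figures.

1.65 g/m³

Total volume: dV/dt = Q_in − Q_out = 0.10100 m³/min, so V(t) = 4.24 + 0.10100 t and V(61.0) = 10.401 m³.
No salt enters, so dm/dt = −Q_out · (m/V).
dm/m = −Q_out dt/(V₀ + 0.10100 t); integrating gives ln(m/m₀) = −(Q_out/(Q_in−Q_out)) ln(V/V₀).
m = m₀ (V₀/V)^(Q_out/(Q_in−Q_out)) = 44.5 × (4.24/10.401)^(1.0594) = 17.199 g.
C = m/V = 17.199/10.401 = 1.6536 g/m³.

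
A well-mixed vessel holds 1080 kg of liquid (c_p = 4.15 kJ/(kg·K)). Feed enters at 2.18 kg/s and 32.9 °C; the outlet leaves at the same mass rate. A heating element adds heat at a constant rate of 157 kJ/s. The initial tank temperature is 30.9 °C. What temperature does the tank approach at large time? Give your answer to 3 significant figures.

M c_p dT/dt = ṁ c_p (T_in − T) + Q̇.
At steady state dT/dt = 0 ⇒ T_ss = T_in + Q̇/(ṁ c_p) = 32.9 + 157/(2.18·4.15) = 50.254 °C.

50.3 °C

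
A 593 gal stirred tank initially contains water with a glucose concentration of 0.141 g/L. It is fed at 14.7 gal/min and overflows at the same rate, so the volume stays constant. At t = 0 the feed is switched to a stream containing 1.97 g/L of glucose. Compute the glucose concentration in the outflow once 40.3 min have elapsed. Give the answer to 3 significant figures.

1.30 g/L

Species balance on the tank: V dC/dt = Q(C_in − C).
Rewrite as dC/dt + C/τ = C_in/τ, τ = V/Q = 40.340 min.
This is linear first-order; C(t) = C_in + (C₀ − C_in) e^(−t/τ).
C(40.3) = 1.97 + (0.141 − 1.97)·e^(−40.3/40.340) = 1.97 + (-1.8290)·0.36825 = 1.2965 g/L.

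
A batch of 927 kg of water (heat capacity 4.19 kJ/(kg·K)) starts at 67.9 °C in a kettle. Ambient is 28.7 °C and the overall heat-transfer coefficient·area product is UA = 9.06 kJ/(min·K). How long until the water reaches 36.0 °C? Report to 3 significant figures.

M c_p dT/dt = −UA(T − T_amb).
τ = M c_p/UA = 428.71 min; T_ss = T_amb = 28.700 °C.
T(t) = T_ss + (T₀ − T_ss)e^(−t/τ); set T = 36.0:
t = −τ ln[(T − T_ss)/(T₀ − T_ss)] = −428.71 · ln(0.18622) = 720.58 min.

721 min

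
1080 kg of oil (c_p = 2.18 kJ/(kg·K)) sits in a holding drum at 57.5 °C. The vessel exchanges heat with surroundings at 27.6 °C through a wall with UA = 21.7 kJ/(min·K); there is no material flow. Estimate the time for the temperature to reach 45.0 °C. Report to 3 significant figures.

Lumped-capacitance energy balance: M c_p dT/dt = UA(T_amb − T).
τ = M c_p/UA = 108.50 min; T_ss = T_amb = 27.600 °C.
T(t) = T_ss + (T₀ − T_ss)e^(−t/τ); set T = 45.0:
t = −τ ln[(T − T_ss)/(T₀ − T_ss)] = −108.50 · ln(0.58194) = 58.739 min.

58.7 min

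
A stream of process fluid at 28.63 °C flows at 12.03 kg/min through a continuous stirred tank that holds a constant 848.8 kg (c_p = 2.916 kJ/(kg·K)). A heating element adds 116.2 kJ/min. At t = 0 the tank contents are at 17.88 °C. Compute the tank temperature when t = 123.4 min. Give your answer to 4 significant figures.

Energy balance: M c_p dT/dt = ṁ c_p (T_in − T) + 116.2.
Rearrange: dT/dt = (T_ss − T)/τ with τ = M/ṁ = 70.5569 min and T_ss = T_in + Q̇/(ṁ c_p) = 31.9425 °C.
Integrating: T(t) = T_ss + (T₀ − T_ss) e^(−t/τ).
T(123.4) = 31.9425 + (-14.0625)·e^(−123.4/70.5569) = 31.9425 + (-14.0625)·0.173958 = 29.4962 °C.

29.50 °C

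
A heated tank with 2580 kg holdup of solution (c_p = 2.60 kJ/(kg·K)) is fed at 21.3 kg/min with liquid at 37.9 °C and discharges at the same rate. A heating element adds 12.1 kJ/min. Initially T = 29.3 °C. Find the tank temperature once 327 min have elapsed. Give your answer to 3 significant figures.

37.5 °C

Energy balance: M c_p dT/dt = ṁ c_p (T_in − T) + 12.1.
τ = M/ṁ = 121.13 min; T_ss = T_in + Q̇/(ṁ c_p) = 37.9 + 12.1/(21.3·2.60) = 38.118 °C.
T approaches T_ss exponentially: T(t) = T_ss + (T₀ − T_ss) e^(−t/τ).
T(327) = 38.118 + (-8.8185)·e^(−327/121.13) = 38.118 + (-8.8185)·0.067229 = 37.526 °C.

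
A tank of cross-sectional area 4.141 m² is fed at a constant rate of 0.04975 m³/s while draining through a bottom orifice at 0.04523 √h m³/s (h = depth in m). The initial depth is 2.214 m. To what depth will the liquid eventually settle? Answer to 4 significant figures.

Unsteady balance on liquid volume: A dh/dt = Q_in − 0.04523 √h. At steady state dh/dt = 0:
Q_in = 0.04523 √h_ss ⇒ √h_ss = 0.04975/0.04523 = 1.09993.
h_ss = 1.09993² = 1.20985 m. (Since h₀ = 2.214 m > h_ss, the level will fall toward this value.)

1.210 m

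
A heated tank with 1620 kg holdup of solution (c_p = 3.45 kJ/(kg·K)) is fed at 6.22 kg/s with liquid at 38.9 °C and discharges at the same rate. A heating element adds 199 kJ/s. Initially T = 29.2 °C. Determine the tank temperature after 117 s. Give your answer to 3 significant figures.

M c_p dT/dt = ṁ c_p (T_in − T) + Q̇.
τ = M/ṁ = 260.45 s; T_ss = T_in + Q̇/(ṁ c_p) = 38.9 + 199/(6.22·3.45) = 48.173 °C.
T approaches T_ss exponentially: T(t) = T_ss + (T₀ − T_ss) e^(−t/τ).
T(117) = 48.173 + (-18.973)·e^(−117/260.45) = 48.173 + (-18.973)·0.63812 = 36.066 °C.

36.1 °C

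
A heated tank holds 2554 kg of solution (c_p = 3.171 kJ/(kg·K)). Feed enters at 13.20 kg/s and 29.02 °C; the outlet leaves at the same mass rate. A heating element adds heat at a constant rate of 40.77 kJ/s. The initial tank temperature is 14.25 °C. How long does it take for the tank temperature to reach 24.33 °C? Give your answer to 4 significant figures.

M c_p dT/dt = ṁ c_p (T_in − T) + Q̇.
τ = M/ṁ = 193.485 s; T_ss = T_in + Q̇/(ṁ c_p) = 29.9940 °C.
T(t) = T_ss + (T₀ − T_ss) e^(−t/τ). Set T = 24.33:
e^(−t/τ) = (24.33 − 29.9940)/(14.25 − 29.9940) = 0.359757
t = −193.485 · ln(0.359757) = 197.805 s.

197.8 s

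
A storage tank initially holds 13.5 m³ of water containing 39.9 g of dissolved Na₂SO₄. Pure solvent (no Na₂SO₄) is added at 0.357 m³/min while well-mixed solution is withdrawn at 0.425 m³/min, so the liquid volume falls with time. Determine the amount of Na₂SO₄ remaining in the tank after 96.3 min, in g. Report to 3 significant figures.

0.630 g

Let m(t) be the amount of Na₂SO₄. Volume: V(t) = V₀ + (Q_in − Q_out) t = 13.5 − 0.068000 t; V(96.3) = 6.9516 m³.
No Na₂SO₄ enters, so dm/dt = −Q_out · (m/V).
dm/m = −Q_out dt/(V₀ − 0.068000 t); integrating gives ln(m/m₀) = −(Q_out/(Q_in−Q_out)) ln(V/V₀).
m = m₀ (V₀/V)^(Q_out/(Q_in−Q_out)) = 39.9 × (13.5/6.9516)^(-6.2500) = 0.63011 g.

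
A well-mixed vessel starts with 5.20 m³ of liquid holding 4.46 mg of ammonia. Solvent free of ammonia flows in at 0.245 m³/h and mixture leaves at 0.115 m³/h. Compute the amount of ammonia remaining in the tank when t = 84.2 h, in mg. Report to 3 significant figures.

Let m(t) be the amount of ammonia. Volume: V(t) = V₀ + (Q_in − Q_out) t = 5.20 + 0.13000 t; V(84.2) = 16.146 m³.
Species balance (pure solvent in): dm/dt = −Q_out · m/V(t).
Separate: dm/m = −Q_out dt/V(t) ⇒ ln(m/m₀) = −(Q_out/(Q_in−Q_out)) ln(V/V₀).
m = m₀ (V₀/V)^(Q_out/(Q_in−Q_out)) = 4.46 × (5.20/16.146)^(0.88462) = 1.6370 mg.

1.64 mg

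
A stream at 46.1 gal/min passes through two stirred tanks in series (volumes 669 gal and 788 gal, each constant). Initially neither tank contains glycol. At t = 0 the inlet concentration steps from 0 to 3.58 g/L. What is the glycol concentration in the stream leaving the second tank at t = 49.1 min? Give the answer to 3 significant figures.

2.92 g/L

Each tank obeys Vᵢ dCᵢ/dt = Q(Cᵢ₋₁ − Cᵢ), so τᵢ = Vᵢ/Q.
τ₁ = 669/46.1 = 14.512 min; τ₂ = 788/46.1 = 17.093 min.
Tank 1: C₁ = C_in(1 − e^(−t/τ₁)). Tank 2 (τ₁ ≠ τ₂): C₂ = C_in[1 − (τ₁ e^(−t/τ₁) − τ₂ e^(−t/τ₂))/(τ₁ − τ₂)].
At t = 49.1: e^(−t/τ₁) = 0.033931, e^(−t/τ₂) = 0.056559.
C₂ = 3.58·[1 − (14.512·0.033931 − 17.093·0.056559)/(-2.5813)] = 3.58·0.81623 = 2.9221 g/L.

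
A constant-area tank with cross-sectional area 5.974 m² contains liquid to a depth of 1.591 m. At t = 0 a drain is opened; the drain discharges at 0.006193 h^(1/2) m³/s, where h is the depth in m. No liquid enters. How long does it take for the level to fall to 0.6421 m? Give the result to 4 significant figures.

887.5 s

With no inflow, A dh/dt = −0.006193 √h.
This is separable: 2 d(√h)/dt = −0.006193/A, so √h = √h₀ − (0.006193/(2A)) t.
t = 2A(√h₀ − √h)/0.006193 = 2·5.974·(√1.591 − √0.6421)/0.006193
  = 11.9480 × (1.26135 − 0.801311) / 0.006193 = 887.538 s.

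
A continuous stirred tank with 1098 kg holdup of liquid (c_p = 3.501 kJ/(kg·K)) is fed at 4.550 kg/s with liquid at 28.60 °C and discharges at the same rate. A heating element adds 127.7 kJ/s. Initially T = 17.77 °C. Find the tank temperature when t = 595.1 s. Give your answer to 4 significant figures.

M c_p dT/dt = ṁ c_p (T_in − T) + Q̇.
τ = M/ṁ = 241.319 s; T_ss = T_in + Q̇/(ṁ c_p) = 28.60 + 127.7/(4.550·3.501) = 36.6165 °C.
Solution: T(t) = T_ss + (T₀ − T_ss) e^(−t/τ).
T(595.1) = 36.6165 + (-18.8465)·e^(−595.1/241.319) = 36.6165 + (-18.8465)·0.0849210 = 35.0161 °C.

35.02 °C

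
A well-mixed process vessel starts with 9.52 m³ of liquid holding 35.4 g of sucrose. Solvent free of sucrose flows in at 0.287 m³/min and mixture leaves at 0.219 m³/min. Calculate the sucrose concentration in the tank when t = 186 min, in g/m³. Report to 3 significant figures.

0.105 g/m³

Let m(t) be the amount of sucrose. Volume: V(t) = V₀ + (Q_in − Q_out) t = 9.52 + 0.068000 t; V(186) = 22.168 m³.
Solute balance: dm/dt = 0 − Q_out C = −Q_out m/V(t).
Separate: dm/m = −Q_out dt/V(t) ⇒ ln(m/m₀) = −(Q_out/(Q_in−Q_out)) ln(V/V₀).
m = m₀ (V₀/V)^(Q_out/(Q_in−Q_out)) = 35.4 × (9.52/22.168)^(3.2206) = 2.3268 g.
C = m/V = 2.3268/22.168 = 0.10496 g/m³.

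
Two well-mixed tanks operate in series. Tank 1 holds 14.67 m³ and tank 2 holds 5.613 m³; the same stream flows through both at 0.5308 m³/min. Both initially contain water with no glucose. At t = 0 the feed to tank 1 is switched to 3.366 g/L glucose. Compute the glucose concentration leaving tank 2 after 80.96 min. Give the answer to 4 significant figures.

3.076 g/L

Time constants: τᵢ = Vᵢ/Q for each well-mixed tank.
τ₁ = 14.67/0.5308 = 27.6375 min; τ₂ = 5.613/0.5308 = 10.5746 min.
Solving the cascade with C₁(0)=C₂(0)=0 gives C₂(t) = C_in[1 − (τ₁ e^(−t/τ₁) − τ₂ e^(−t/τ₂))/(τ₁ − τ₂)].
At t = 80.96: e^(−t/τ₁) = 0.0534317, e^(−t/τ₂) = 0.000473159.
C₂ = 3.366·[1 − (27.6375·0.0534317 − 10.5746·0.000473159)/(17.0629)] = 3.366·0.913748 = 3.07567 g/L.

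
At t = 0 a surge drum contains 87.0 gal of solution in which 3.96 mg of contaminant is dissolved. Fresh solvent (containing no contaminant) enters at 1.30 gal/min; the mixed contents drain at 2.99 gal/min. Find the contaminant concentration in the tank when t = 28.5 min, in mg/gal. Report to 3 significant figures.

Let m(t) be the amount of contaminant. Volume: V(t) = V₀ + (Q_in − Q_out) t = 87.0 − 1.6900 t; V(28.5) = 38.835 gal.
Species balance (pure solvent in): dm/dt = −Q_out · m/V(t).
Separate: dm/m = −Q_out dt/V(t) ⇒ ln(m/m₀) = −(Q_out/(Q_in−Q_out)) ln(V/V₀).
m = m₀ (V₀/V)^(Q_out/(Q_in−Q_out)) = 3.96 × (87.0/38.835)^(-1.7692) = 0.95048 mg.
C = m/V = 0.95048/38.835 = 0.024475 mg/gal.

0.0245 mg/gal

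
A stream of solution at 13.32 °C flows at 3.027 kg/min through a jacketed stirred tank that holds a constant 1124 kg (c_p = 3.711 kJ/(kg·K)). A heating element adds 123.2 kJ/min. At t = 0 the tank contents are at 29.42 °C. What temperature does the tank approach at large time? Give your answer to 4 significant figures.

24.29 °C

M c_p dT/dt = ṁ c_p (T_in − T) + Q̇.
At steady state dT/dt = 0 ⇒ T_ss = T_in + Q̇/(ṁ c_p) = 13.32 + 123.2/(3.027·3.711) = 24.2875 °C.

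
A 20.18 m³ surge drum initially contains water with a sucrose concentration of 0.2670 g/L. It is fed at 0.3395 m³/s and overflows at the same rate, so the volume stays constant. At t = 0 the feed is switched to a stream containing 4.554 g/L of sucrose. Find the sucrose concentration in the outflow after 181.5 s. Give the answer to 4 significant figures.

Transient balance on the dissolved component: V dC/dt = Q(C_in − C).
So dC/dt = (C_in − C)/τ with τ = V/Q = 20.18/0.3395 = 59.4404 s.
Integrating: C(t) = C_in + (C₀ − C_in) e^(−t/τ).
C(181.5) = 4.554 + (0.2670 − 4.554)·e^(−181.5/59.4404) = 4.554 + (-4.28700)·0.0471943 = 4.35168 g/L.

4.352 g/L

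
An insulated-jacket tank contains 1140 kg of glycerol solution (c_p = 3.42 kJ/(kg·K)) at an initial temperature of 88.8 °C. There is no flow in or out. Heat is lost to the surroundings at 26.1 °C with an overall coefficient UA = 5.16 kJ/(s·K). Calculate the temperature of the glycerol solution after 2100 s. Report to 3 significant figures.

30.0 °C

First-law balance (no shaft work): M c_p dT/dt = −UA(T − T_amb).
dT/dt = (T_ss − T)/τ with T_ss = T_amb = 26.100 °C, τ = M c_p/UA = 1140·3.42/5.16 = 755.58 s.
This is linear first-order; T(t) = T_ss + (T₀ − T_ss) e^(−t/τ).
T(2100) = 26.100 + (62.700)·0.062081 = 29.992 °C.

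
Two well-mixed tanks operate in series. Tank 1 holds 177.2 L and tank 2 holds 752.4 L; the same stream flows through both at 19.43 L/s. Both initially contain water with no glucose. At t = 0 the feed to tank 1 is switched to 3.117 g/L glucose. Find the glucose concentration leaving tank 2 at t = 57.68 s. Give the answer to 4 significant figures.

2.199 g/L

Each tank obeys Vᵢ dCᵢ/dt = Q(Cᵢ₋₁ − Cᵢ), so τᵢ = Vᵢ/Q.
τ₁ = 177.2/19.43 = 9.11992 s; τ₂ = 752.4/19.43 = 38.7236 s.
Tank 1: C₁ = C_in(1 − e^(−t/τ₁)). Tank 2 (τ₁ ≠ τ₂): C₂ = C_in[1 − (τ₁ e^(−t/τ₁) − τ₂ e^(−t/τ₂))/(τ₁ − τ₂)].
At t = 57.68: e^(−t/τ₁) = 0.00179165, e^(−t/τ₂) = 0.225479.
C₂ = 3.117·[1 − (9.11992·0.00179165 − 38.7236·0.225479)/(-29.6037)] = 3.117·0.705611 = 2.19939 g/L.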